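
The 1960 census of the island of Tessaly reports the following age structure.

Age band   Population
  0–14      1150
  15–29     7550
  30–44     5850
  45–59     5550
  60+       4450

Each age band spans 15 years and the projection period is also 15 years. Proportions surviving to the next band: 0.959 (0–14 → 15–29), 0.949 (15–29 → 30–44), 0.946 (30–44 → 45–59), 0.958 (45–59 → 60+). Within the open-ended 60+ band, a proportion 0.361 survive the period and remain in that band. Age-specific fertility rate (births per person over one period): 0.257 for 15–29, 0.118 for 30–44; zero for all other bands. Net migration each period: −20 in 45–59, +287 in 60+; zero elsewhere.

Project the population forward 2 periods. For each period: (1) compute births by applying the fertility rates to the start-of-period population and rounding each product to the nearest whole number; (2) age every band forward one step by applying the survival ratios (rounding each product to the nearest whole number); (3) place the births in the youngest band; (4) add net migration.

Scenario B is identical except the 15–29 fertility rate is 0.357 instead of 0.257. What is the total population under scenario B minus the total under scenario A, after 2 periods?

835

Period 1.
Births: 7550 × 0.257 = 1940  |  5850 × 0.118 = 690 ⇒ total 2630
15–29: 1150 × 0.959 = 1103
30–44: 7550 × 0.949 = 7165
45–59: 5850 × 0.946 = 5534
60+: 5550 × 0.958 + 4450 × 0.361 = 5317 + 1606 = 6923
Net migration: 45–59 − 20 → 5514; 60+ + 287 → 7210
Giving 2630 / 1103 / 7165 / 5514 / 7210.
Period 2.
Births: 1103 × 0.257 = 283  |  7165 × 0.118 = 845 ⇒ total 1128
15–29: 2630 × 0.959 = 2522
30–44: 1103 × 0.949 = 1047
45–59: 7165 × 0.946 = 6778
60+: 5514 × 0.958 + 7210 × 0.361 = 5282 + 2603 = 7885
Net migration: 45–59 − 20 → 6758; 60+ + 287 → 8172
Giving 1128 / 2522 / 1047 / 6758 / 8172.
Scenario A total after 2 periods: 19627
Scenario B projection —
Period 1.
Births: 7550 × 0.357 = 2695  |  5850 × 0.118 = 690 ⇒ total 3385
15–29: 1150 × 0.959 = 1103
30–44: 7550 × 0.949 = 7165
45–59: 5850 × 0.946 = 5534
60+: 5550 × 0.958 + 4450 × 0.361 = 5317 + 1606 = 6923
Net migration: 45–59 − 20 → 5514; 60+ + 287 → 7210
Giving 3385 / 1103 / 7165 / 5514 / 7210.
Period 2.
Births: 1103 × 0.357 = 394  |  7165 × 0.118 = 845 ⇒ total 1239
15–29: 3385 × 0.959 = 3246
30–44: 1103 × 0.949 = 1047
45–59: 7165 × 0.946 = 6778
60+: 5514 × 0.958 + 7210 × 0.361 = 5282 + 2603 = 7885
Net migration: 45–59 − 20 → 6758; 60+ + 287 → 8172
Giving 1239 / 3246 / 1047 / 6758 / 8172.
Scenario B total after 2 periods: 20462
Difference B − A = 20462 − 19627 = 835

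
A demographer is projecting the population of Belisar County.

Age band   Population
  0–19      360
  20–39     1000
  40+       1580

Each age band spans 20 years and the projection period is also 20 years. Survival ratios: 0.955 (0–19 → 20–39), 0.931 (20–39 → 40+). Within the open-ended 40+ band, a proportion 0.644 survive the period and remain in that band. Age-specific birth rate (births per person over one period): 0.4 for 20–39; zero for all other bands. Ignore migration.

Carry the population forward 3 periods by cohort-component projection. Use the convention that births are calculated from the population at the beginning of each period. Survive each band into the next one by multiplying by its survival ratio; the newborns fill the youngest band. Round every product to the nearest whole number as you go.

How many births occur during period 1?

400

[period 1]
Births: 1000 × 0.4 = 400
20–39: 360 × 0.955 = 344
40+: 1000 × 0.931 + 1580 × 0.644 = 931 + 1018 = 1949
Giving 400 / 344 / 1949.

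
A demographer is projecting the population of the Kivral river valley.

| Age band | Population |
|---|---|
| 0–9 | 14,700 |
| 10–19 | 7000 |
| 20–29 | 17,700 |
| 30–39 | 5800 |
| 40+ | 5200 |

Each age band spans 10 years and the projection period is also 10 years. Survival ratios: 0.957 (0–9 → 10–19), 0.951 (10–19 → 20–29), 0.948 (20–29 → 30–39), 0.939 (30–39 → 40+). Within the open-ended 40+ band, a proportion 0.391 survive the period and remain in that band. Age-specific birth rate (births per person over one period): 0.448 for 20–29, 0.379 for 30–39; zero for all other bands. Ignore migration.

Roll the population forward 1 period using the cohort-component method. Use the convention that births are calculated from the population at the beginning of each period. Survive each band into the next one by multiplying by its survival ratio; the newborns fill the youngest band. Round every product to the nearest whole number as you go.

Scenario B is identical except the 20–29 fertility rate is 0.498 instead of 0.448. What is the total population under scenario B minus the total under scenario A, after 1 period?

Numbering the bands 1..5 from youngest to oldest:
Period 1.
Births: 17700 × 0.448 = 7930, 5800 × 0.379 = 2198 — total 10128
Band 2: 14700 × 0.957 = 14068
Band 3: 7000 × 0.951 = 6657
Band 4: 17700 × 0.948 = 16780
Band 5: 5800 × 0.939 + 5200 × 0.391 = 5446 + 2033 = 7479
→ [10128, 14068, 6657, 16780, 7479]
Scenario A total after 1 period: 55112
Scenario B projection —
Period 1.
Births: 17700 × 0.498 = 8815, 5800 × 0.379 = 2198 — total 11013
Band 2: 14700 × 0.957 = 14068
Band 3: 7000 × 0.951 = 6657
Band 4: 17700 × 0.948 = 16780
Band 5: 5800 × 0.939 + 5200 × 0.391 = 5446 + 2033 = 7479
→ [11013, 14068, 6657, 16780, 7479]
Scenario B total after 1 period: 55997
Difference B − A = 55997 − 55112 = 885

885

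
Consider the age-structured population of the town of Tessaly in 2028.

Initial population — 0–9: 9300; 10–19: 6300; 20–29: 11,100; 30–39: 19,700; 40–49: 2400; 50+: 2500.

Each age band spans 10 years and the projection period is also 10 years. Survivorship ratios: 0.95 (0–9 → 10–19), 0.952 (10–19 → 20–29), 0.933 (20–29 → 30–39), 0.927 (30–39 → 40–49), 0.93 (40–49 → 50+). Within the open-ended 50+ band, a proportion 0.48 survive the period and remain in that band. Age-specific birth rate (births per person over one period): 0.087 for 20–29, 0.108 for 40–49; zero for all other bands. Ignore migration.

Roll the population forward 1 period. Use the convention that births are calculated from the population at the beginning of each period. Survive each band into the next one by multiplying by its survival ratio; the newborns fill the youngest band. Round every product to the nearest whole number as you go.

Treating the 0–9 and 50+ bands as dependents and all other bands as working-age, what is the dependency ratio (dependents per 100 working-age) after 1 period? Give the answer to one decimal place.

(Bands numbered youngest = 1 to oldest = 6.)
Period 1.
Births: 11100 * 0.087 = 966  |  2400 * 0.108 = 259 — total 1225
Band 2: 9300 * 0.95 = 8835
Band 3: 6300 * 0.952 = 5998
Band 4: 11100 * 0.933 = 10356
Band 5: 19700 * 0.927 = 18262
Band 6: 2400 * 0.93 + 2500 * 0.48 = 2232 + 1200 = 3432
End of period: [1225, 8835, 5998, 10356, 18262, 3432]
Dependents (band 0–9 + band 50+) = 1225 + 3432 = 4657; working-age = 43451; ratio = 4657/43451 × 100 = 10.7

10.7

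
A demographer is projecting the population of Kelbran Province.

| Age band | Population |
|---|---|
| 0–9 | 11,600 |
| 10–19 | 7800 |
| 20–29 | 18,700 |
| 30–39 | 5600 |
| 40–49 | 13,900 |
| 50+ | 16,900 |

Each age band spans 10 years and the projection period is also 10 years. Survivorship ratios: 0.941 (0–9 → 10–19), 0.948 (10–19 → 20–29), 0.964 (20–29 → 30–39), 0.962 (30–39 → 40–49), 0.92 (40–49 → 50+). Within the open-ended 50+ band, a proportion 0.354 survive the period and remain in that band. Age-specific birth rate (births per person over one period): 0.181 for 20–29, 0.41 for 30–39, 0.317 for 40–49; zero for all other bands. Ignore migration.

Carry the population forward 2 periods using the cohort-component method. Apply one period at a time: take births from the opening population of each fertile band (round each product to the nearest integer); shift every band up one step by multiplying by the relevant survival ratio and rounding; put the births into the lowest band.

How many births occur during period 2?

[period 1]
Births: 18700 × 0.181 = 3385  |  5600 × 0.41 = 2296  |  13900 × 0.317 = 4406 ⇒ total 10087
10–19: 11600 × 0.941 = 10916
20–29: 7800 × 0.948 = 7394
30–39: 18700 × 0.964 = 18027
40–49: 5600 × 0.962 = 5387
50+: 13900 × 0.92 + 16900 × 0.354 = 12788 + 5983 = 18771
Giving 10087 / 10916 / 7394 / 18027 / 5387 / 18771.
[period 2]
Births: 7394 × 0.181 = 1338  |  18027 × 0.41 = 7391  |  5387 × 0.317 = 1708 ⇒ total 10437
10–19: 10087 × 0.941 = 9492
20–29: 10916 × 0.948 = 10348
30–39: 7394 × 0.964 = 7128
40–49: 18027 × 0.962 = 17342
50+: 5387 × 0.92 + 18771 × 0.354 = 4956 + 6645 = 11601
Giving 10437 / 9492 / 10348 / 7128 / 17342 / 11601.

10437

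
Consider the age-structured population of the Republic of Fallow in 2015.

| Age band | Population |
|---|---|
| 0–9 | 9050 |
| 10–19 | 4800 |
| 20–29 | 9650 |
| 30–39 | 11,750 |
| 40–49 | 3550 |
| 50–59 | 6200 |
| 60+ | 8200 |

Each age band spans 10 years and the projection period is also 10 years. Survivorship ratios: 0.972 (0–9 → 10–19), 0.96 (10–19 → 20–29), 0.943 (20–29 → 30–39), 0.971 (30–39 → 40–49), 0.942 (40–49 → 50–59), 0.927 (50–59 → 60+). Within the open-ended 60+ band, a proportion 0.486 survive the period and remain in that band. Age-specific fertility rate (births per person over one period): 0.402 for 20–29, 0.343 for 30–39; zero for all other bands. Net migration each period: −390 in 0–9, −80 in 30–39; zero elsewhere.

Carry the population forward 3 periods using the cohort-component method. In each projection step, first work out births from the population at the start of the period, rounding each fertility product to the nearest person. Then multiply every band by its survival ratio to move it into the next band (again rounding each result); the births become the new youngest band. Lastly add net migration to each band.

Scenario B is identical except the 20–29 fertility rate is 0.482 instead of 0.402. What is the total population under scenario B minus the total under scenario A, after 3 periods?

— Period 1 —
Births: 9650 × 0.402 = 3879 ; 11750 × 0.343 = 4030 — total 7909
10–19: 9050 × 0.972 = 8797
20–29: 4800 × 0.96 = 4608
30–39: 9650 × 0.943 = 9100
40–49: 11750 × 0.971 = 11409
50–59: 3550 × 0.942 = 3344
60+: 6200 × 0.927 + 8200 × 0.486 = 5747 + 3985 = 9732
Net migration: 0–9 − 390 → 7519; 30–39 − 80 → 9020
End of period: [7519, 8797, 4608, 9020, 11409, 3344, 9732]
— Period 2 —
Births: 4608 × 0.402 = 1852 ; 9020 × 0.343 = 3094 — total 4946
10–19: 7519 × 0.972 = 7308
20–29: 8797 × 0.96 = 8445
30–39: 4608 × 0.943 = 4345
40–49: 9020 × 0.971 = 8758
50–59: 11409 × 0.942 = 10747
60+: 3344 × 0.927 + 9732 × 0.486 = 3100 + 4730 = 7830
Net migration: 0–9 − 390 → 4556; 30–39 − 80 → 4265
End of period: [4556, 7308, 8445, 4265, 8758, 10747, 7830]
— Period 3 —
Births: 8445 × 0.402 = 3395 ; 4265 × 0.343 = 1463 — total 4858
10–19: 4556 × 0.972 = 4428
20–29: 7308 × 0.96 = 7016
30–39: 8445 × 0.943 = 7964
40–49: 4265 × 0.971 = 4141
50–59: 8758 × 0.942 = 8250
60+: 10747 × 0.927 + 7830 × 0.486 = 9962 + 3805 = 13767
Net migration: 0–9 − 390 → 4468; 30–39 − 80 → 7884
End of period: [4468, 4428, 7016, 7884, 4141, 8250, 13767]
Scenario A total after 3 periods: 49954
Scenario B projection —
— Period 1 —
Births: 9650 × 0.482 = 4651 ; 11750 × 0.343 = 4030 — total 8681
10–19: 9050 × 0.972 = 8797
20–29: 4800 × 0.96 = 4608
30–39: 9650 × 0.943 = 9100
40–49: 11750 × 0.971 = 11409
50–59: 3550 × 0.942 = 3344
60+: 6200 × 0.927 + 8200 × 0.486 = 5747 + 3985 = 9732
Net migration: 0–9 − 390 → 8291; 30–39 − 80 → 9020
End of period: [8291, 8797, 4608, 9020, 11409, 3344, 9732]
— Period 2 —
Births: 4608 × 0.482 = 2221 ; 9020 × 0.343 = 3094 — total 5315
10–19: 8291 × 0.972 = 8059
20–29: 8797 × 0.96 = 8445
30–39: 4608 × 0.943 = 4345
40–49: 9020 × 0.971 = 8758
50–59: 11409 × 0.942 = 10747
60+: 3344 × 0.927 + 9732 × 0.486 = 3100 + 4730 = 7830
Net migration: 0–9 − 390 → 4925; 30–39 − 80 → 4265
End of period: [4925, 8059, 8445, 4265, 8758, 10747, 7830]
— Period 3 —
Births: 8445 × 0.482 = 4070 ; 4265 × 0.343 = 1463 — total 5533
10–19: 4925 × 0.972 = 4787
20–29: 8059 × 0.96 = 7737
30–39: 8445 × 0.943 = 7964
40–49: 4265 × 0.971 = 4141
50–59: 8758 × 0.942 = 8250
60+: 10747 × 0.927 + 7830 × 0.486 = 9962 + 3805 = 13767
Net migration: 0–9 − 390 → 5143; 30–39 − 80 → 7884
End of period: [5143, 4787, 7737, 7884, 4141, 8250, 13767]
Scenario B total after 3 periods: 51709
Difference B − A = 51709 − 49954 = 1755

1755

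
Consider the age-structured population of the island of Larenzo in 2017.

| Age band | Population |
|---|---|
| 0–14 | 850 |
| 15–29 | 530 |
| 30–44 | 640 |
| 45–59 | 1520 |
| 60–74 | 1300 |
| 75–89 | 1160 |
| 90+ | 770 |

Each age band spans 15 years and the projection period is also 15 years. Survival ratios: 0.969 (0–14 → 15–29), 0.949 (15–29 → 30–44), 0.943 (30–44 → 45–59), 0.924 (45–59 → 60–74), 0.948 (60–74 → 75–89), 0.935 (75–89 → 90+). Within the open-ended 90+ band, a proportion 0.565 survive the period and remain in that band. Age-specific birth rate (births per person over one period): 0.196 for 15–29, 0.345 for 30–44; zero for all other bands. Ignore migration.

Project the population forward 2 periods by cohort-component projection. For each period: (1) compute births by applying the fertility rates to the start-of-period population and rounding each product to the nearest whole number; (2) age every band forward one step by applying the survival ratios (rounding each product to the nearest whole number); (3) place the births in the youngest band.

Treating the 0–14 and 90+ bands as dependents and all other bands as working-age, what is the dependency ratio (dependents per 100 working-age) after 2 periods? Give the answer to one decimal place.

Numbering the groups 1..7 from youngest to oldest:
[period 1]
Births: 530 * 0.196 = 104 ; 640 * 0.345 = 221 → total 325
Group 2: 850 * 0.969 = 824
Group 3: 530 * 0.949 = 503
Group 4: 640 * 0.943 = 604
Group 5: 1520 * 0.924 = 1404
Group 6: 1300 * 0.948 = 1232
Group 7: 1160 * 0.935 + 770 * 0.565 = 1085 + 435 = 1520
Giving 325 / 824 / 503 / 604 / 1404 / 1232 / 1520.
[period 2]
Births: 824 * 0.196 = 162 ; 503 * 0.345 = 174 → total 336
Group 2: 325 * 0.969 = 315
Group 3: 824 * 0.949 = 782
Group 4: 503 * 0.943 = 474
Group 5: 604 * 0.924 = 558
Group 6: 1404 * 0.948 = 1331
Group 7: 1232 * 0.935 + 1520 * 0.565 = 1152 + 859 = 2011
Giving 336 / 315 / 782 / 474 / 558 / 1331 / 2011.
Dependents (band 0–14 + band 90+) = 336 + 2011 = 2347; working-age = 3460; ratio = 2347/3460 × 100 = 67.8

67.8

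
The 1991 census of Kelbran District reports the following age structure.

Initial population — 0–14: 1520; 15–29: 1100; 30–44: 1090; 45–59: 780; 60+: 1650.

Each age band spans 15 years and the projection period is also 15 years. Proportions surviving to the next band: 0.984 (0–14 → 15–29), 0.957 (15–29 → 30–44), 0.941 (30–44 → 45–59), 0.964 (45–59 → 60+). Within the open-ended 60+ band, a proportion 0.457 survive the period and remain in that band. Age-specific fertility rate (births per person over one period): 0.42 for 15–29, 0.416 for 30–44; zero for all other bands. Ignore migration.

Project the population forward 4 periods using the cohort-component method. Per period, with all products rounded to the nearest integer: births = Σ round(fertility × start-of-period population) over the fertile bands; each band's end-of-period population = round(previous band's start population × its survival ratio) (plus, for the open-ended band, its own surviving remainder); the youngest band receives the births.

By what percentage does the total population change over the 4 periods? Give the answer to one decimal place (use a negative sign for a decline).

-7.9

Period 1.
Births: 1100 × 0.42 = 462 ; 1090 × 0.416 = 453 — total 915
15–29: 1520 × 0.984 = 1496
30–44: 1100 × 0.957 = 1053
45–59: 1090 × 0.941 = 1026
60+: 780 × 0.964 + 1650 × 0.457 = 752 + 754 = 1506
End of period: [915, 1496, 1053, 1026, 1506]
Period 2.
Births: 1496 × 0.42 = 628 ; 1053 × 0.416 = 438 — total 1066
15–29: 915 × 0.984 = 900
30–44: 1496 × 0.957 = 1432
45–59: 1053 × 0.941 = 991
60+: 1026 × 0.964 + 1506 × 0.457 = 989 + 688 = 1677
End of period: [1066, 900, 1432, 991, 1677]
Period 3.
Births: 900 × 0.42 = 378 ; 1432 × 0.416 = 596 — total 974
15–29: 1066 × 0.984 = 1049
30–44: 900 × 0.957 = 861
45–59: 1432 × 0.941 = 1348
60+: 991 × 0.964 + 1677 × 0.457 = 955 + 766 = 1721
End of period: [974, 1049, 861, 1348, 1721]
Period 4.
Births: 1049 × 0.42 = 441 ; 861 × 0.416 = 358 — total 799
15–29: 974 × 0.984 = 958
30–44: 1049 × 0.957 = 1004
45–59: 861 × 0.941 = 810
60+: 1348 × 0.964 + 1721 × 0.457 = 1299 + 786 = 2085
End of period: [799, 958, 1004, 810, 2085]
Total: 6140 → 5656; change = -484; percentage change = -7.9%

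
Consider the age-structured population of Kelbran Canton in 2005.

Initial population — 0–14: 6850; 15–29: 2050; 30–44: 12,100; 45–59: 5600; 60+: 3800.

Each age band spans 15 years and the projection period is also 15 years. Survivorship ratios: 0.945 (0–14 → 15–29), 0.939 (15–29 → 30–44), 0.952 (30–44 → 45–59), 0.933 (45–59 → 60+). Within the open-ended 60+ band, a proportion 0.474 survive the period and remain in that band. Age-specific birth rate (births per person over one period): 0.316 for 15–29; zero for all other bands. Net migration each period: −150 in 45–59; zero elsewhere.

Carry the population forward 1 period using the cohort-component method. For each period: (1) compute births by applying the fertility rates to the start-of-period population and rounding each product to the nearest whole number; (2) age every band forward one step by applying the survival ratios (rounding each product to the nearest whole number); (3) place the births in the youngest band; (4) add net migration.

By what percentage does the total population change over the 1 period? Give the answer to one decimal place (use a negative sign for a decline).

-9.7

Let band 1 be 0–14 through band 5 = 60+.
After projecting period 1:
Births: 2050 × 0.316 = 648
Band 2: 6850 × 0.945 = 6473
Band 3: 2050 × 0.939 = 1925
Band 4: 12100 × 0.952 = 11519
Band 5: 5600 × 0.933 + 3800 × 0.474 = 5225 + 1801 = 7026
Net migration: Band 4 − 150 → 11369
Population now: 0–14=648, 15–29=6473, 30–44=1925, 45–59=11369, 60+=7026
Total: 30400 → 27441; change = -2959; percentage change = -9.7%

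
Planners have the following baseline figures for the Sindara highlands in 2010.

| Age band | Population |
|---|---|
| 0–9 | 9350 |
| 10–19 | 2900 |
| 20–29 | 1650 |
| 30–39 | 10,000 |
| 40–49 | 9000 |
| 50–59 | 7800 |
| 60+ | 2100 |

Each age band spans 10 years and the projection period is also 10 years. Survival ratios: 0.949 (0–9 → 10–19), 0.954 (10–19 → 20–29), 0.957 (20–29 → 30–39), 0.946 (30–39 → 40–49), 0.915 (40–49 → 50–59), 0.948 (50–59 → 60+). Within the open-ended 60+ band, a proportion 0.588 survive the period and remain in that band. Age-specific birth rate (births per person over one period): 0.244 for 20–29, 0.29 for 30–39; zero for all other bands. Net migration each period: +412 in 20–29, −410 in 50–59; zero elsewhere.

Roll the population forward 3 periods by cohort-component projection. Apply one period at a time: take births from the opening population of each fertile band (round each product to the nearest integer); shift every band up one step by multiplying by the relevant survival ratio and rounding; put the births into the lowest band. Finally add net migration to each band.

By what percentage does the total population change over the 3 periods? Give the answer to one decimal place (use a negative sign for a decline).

After projecting period 1:
Births: 1650 * 0.244 = 403, 10000 * 0.29 = 2900 ⇒ total 3303
10–19: 9350 * 0.949 = 8873
20–29: 2900 * 0.954 = 2767
30–39: 1650 * 0.957 = 1579
40–49: 10000 * 0.946 = 9460
50–59: 9000 * 0.915 = 8235
60+: 7800 * 0.948 + 2100 * 0.588 = 7394 + 1235 = 8629
Net migration: 20–29 + 412 → 3179; 50–59 − 410 → 7825
Population now: 0–9=3303, 10–19=8873, 20–29=3179, 30–39=1579, 40–49=9460, 50–59=7825, 60+=8629
After projecting period 2:
Births: 3179 * 0.244 = 776, 1579 * 0.29 = 458 ⇒ total 1234
10–19: 3303 * 0.949 = 3135
20–29: 8873 * 0.954 = 8465
30–39: 3179 * 0.957 = 3042
40–49: 1579 * 0.946 = 1494
50–59: 9460 * 0.915 = 8656
60+: 7825 * 0.948 + 8629 * 0.588 = 7418 + 5074 = 12492
Net migration: 20–29 + 412 → 8877; 50–59 − 410 → 8246
Population now: 0–9=1234, 10–19=3135, 20–29=8877, 30–39=3042, 40–49=1494, 50–59=8246, 60+=12492
After projecting period 3:
Births: 8877 * 0.244 = 2166, 3042 * 0.29 = 882 ⇒ total 3048
10–19: 1234 * 0.949 = 1171
20–29: 3135 * 0.954 = 2991
30–39: 8877 * 0.957 = 8495
40–49: 3042 * 0.946 = 2878
50–59: 1494 * 0.915 = 1367
60+: 8246 * 0.948 + 12492 * 0.588 = 7817 + 7345 = 15162
Net migration: 20–29 + 412 → 3403; 50–59 − 410 → 957
Population now: 0–9=3048, 10–19=1171, 20–29=3403, 30–39=8495, 40–49=2878, 50–59=957, 60+=15162
Total: 42800 → 35114; change = -7686; percentage change = -18.0%

-18.0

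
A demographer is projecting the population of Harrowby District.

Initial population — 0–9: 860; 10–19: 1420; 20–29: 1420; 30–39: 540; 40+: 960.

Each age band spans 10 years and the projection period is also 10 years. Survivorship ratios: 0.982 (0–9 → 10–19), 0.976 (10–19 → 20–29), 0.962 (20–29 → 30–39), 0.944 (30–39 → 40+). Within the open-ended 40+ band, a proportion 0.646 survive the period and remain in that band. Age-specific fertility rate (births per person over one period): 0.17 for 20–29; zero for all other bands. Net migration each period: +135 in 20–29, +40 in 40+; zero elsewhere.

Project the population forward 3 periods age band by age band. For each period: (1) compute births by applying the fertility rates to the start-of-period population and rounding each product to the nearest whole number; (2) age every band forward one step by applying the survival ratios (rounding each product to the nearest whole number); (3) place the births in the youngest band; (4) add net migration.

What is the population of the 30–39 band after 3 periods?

924

Let group 1 be 0–9 through group 5 = 40+.
— Period 1 —
Births: 1420 × 0.17 = 241
Group 2: 860 × 0.982 = 845
Group 3: 1420 × 0.976 = 1386
Group 4: 1420 × 0.962 = 1366
Group 5: 540 × 0.944 + 960 × 0.646 = 510 + 620 = 1130
Net migration: Group 3 + 135 → 1521; Group 5 + 40 → 1170
End of period: [241, 845, 1521, 1366, 1170]
— Period 2 —
Births: 1521 × 0.17 = 259
Group 2: 241 × 0.982 = 237
Group 3: 845 × 0.976 = 825
Group 4: 1521 × 0.962 = 1463
Group 5: 1366 × 0.944 + 1170 × 0.646 = 1290 + 756 = 2046
Net migration: Group 3 + 135 → 960; Group 5 + 40 → 2086
End of period: [259, 237, 960, 1463, 2086]
— Period 3 —
Births: 960 × 0.17 = 163
Group 2: 259 × 0.982 = 254
Group 3: 237 × 0.976 = 231
Group 4: 960 × 0.962 = 924
Group 5: 1463 × 0.944 + 2086 × 0.646 = 1381 + 1348 = 2729
Net migration: Group 3 + 135 → 366; Group 5 + 40 → 2769
End of period: [163, 254, 366, 924, 2769]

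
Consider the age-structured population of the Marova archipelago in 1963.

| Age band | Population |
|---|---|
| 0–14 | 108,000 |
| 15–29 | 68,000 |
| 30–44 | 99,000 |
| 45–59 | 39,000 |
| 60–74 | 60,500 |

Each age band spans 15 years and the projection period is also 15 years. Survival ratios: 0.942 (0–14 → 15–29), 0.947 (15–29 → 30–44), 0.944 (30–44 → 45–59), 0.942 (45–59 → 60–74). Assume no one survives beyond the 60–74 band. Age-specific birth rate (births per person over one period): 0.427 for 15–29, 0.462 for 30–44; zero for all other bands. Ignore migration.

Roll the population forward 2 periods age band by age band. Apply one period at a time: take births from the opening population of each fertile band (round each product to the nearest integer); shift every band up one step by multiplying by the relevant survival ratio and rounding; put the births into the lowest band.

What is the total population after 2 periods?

388799

Period 1.
Births: 68000 × 0.427 = 29036  |  99000 × 0.462 = 45738 → total 74774
15–29: 108000 × 0.942 = 101736
30–44: 68000 × 0.947 = 64396
45–59: 99000 × 0.944 = 93456
60–74: 39000 × 0.942 = 36738
→ [74774, 101736, 64396, 93456, 36738]
Period 2.
Births: 101736 × 0.427 = 43441  |  64396 × 0.462 = 29751 → total 73192
15–29: 74774 × 0.942 = 70437
30–44: 101736 × 0.947 = 96344
45–59: 64396 × 0.944 = 60790
60–74: 93456 × 0.942 = 88036
→ [73192, 70437, 96344, 60790, 88036]
Total after period 2: 73192 + 70437 + 96344 + 60790 + 88036 = 388799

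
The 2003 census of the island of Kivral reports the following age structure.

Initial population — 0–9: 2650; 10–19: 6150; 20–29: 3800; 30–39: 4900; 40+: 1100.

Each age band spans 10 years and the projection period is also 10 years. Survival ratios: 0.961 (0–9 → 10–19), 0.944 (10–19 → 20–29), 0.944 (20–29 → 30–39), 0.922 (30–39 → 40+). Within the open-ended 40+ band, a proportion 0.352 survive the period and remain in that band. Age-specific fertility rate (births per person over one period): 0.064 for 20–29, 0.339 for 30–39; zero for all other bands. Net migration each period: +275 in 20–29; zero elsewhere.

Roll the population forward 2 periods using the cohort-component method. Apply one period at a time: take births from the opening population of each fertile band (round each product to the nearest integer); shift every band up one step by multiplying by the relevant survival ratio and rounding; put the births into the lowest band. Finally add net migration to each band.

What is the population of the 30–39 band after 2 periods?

5740

Period 1.
Births: 3800 * 0.064 = 243  |  4900 * 0.339 = 1661 — total 1904
10–19: 2650 * 0.961 = 2547
20–29: 6150 * 0.944 = 5806
30–39: 3800 * 0.944 = 3587
40+: 4900 * 0.922 + 1100 * 0.352 = 4518 + 387 = 4905
Net migration: 20–29 + 275 → 6081
→ [1904, 2547, 6081, 3587, 4905]
Period 2.
Births: 6081 * 0.064 = 389  |  3587 * 0.339 = 1216 — total 1605
10–19: 1904 * 0.961 = 1830
20–29: 2547 * 0.944 = 2404
30–39: 6081 * 0.944 = 5740
40+: 3587 * 0.922 + 4905 * 0.352 = 3307 + 1727 = 5034
Net migration: 20–29 + 275 → 2679
→ [1605, 1830, 2679, 5740, 5034]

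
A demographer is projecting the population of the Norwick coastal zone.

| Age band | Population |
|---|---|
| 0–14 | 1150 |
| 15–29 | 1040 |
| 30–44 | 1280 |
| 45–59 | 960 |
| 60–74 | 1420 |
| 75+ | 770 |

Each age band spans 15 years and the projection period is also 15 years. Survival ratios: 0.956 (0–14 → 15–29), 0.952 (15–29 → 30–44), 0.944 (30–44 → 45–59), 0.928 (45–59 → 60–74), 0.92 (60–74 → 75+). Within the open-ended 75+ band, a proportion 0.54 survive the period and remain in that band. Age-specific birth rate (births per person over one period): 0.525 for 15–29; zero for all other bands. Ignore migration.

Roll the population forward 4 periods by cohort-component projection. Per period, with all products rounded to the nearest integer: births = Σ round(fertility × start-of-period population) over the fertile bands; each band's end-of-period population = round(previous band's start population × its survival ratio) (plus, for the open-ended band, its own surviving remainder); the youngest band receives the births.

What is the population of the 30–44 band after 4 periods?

Call the bands 1 to 6, youngest first.
[period 1]
Births: 1040 * 0.525 = 546
Band 2: 1150 * 0.956 = 1099
Band 3: 1040 * 0.952 = 990
Band 4: 1280 * 0.944 = 1208
Band 5: 960 * 0.928 = 891
Band 6: 1420 * 0.92 + 770 * 0.54 = 1306 + 416 = 1722
→ [546, 1099, 990, 1208, 891, 1722]
[period 2]
Births: 1099 * 0.525 = 577
Band 2: 546 * 0.956 = 522
Band 3: 1099 * 0.952 = 1046
Band 4: 990 * 0.944 = 935
Band 5: 1208 * 0.928 = 1121
Band 6: 891 * 0.92 + 1722 * 0.54 = 820 + 930 = 1750
→ [577, 522, 1046, 935, 1121, 1750]
[period 3]
Births: 522 * 0.525 = 274
Band 2: 577 * 0.956 = 552
Band 3: 522 * 0.952 = 497
Band 4: 1046 * 0.944 = 987
Band 5: 935 * 0.928 = 868
Band 6: 1121 * 0.92 + 1750 * 0.54 = 1031 + 945 = 1976
→ [274, 552, 497, 987, 868, 1976]
[period 4]
Births: 552 * 0.525 = 290
Band 2: 274 * 0.956 = 262
Band 3: 552 * 0.952 = 526
Band 4: 497 * 0.944 = 469
Band 5: 987 * 0.928 = 916
Band 6: 868 * 0.92 + 1976 * 0.54 = 799 + 1067 = 1866
→ [290, 262, 526, 469, 916, 1866]

526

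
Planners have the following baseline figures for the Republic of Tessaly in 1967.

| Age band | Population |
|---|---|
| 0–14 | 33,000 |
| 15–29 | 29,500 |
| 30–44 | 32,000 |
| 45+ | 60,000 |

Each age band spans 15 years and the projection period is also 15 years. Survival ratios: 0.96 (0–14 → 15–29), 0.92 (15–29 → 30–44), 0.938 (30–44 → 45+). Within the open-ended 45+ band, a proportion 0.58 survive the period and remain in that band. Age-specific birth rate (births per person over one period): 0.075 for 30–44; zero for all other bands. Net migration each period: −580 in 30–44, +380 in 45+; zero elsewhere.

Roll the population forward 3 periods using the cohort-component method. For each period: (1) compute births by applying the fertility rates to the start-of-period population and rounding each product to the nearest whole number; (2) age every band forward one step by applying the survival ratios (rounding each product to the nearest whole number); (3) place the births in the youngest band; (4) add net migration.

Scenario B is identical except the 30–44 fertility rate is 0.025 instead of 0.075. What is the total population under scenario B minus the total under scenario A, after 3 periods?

Period 1:
Births: 32000 * 0.075 = 2400
15–29: 33000 * 0.96 = 31680
30–44: 29500 * 0.92 = 27140
45+: 32000 * 0.938 + 60000 * 0.58 = 30016 + 34800 = 64816
Net migration: 30–44 − 580 → 26560; 45+ + 380 → 65196
End of period: [2400, 31680, 26560, 65196]
Period 2:
Births: 26560 * 0.075 = 1992
15–29: 2400 * 0.96 = 2304
30–44: 31680 * 0.92 = 29146
45+: 26560 * 0.938 + 65196 * 0.58 = 24913 + 37814 = 62727
Net migration: 30–44 − 580 → 28566; 45+ + 380 → 63107
End of period: [1992, 2304, 28566, 63107]
Period 3:
Births: 28566 * 0.075 = 2142
15–29: 1992 * 0.96 = 1912
30–44: 2304 * 0.92 = 2120
45+: 28566 * 0.938 + 63107 * 0.58 = 26795 + 36602 = 63397
Net migration: 30–44 − 580 → 1540; 45+ + 380 → 63777
End of period: [2142, 1912, 1540, 63777]
Scenario A total after 3 periods: 69371
Scenario B projection —
Period 1:
Births: 32000 * 0.025 = 800
15–29: 33000 * 0.96 = 31680
30–44: 29500 * 0.92 = 27140
45+: 32000 * 0.938 + 60000 * 0.58 = 30016 + 34800 = 64816
Net migration: 30–44 − 580 → 26560; 45+ + 380 → 65196
End of period: [800, 31680, 26560, 65196]
Period 2:
Births: 26560 * 0.025 = 664
15–29: 800 * 0.96 = 768
30–44: 31680 * 0.92 = 29146
45+: 26560 * 0.938 + 65196 * 0.58 = 24913 + 37814 = 62727
Net migration: 30–44 − 580 → 28566; 45+ + 380 → 63107
End of period: [664, 768, 28566, 63107]
Period 3:
Births: 28566 * 0.025 = 714
15–29: 664 * 0.96 = 637
30–44: 768 * 0.92 = 707
45+: 28566 * 0.938 + 63107 * 0.58 = 26795 + 36602 = 63397
Net migration: 30–44 − 580 → 127; 45+ + 380 → 63777
End of period: [714, 637, 127, 63777]
Scenario B total after 3 periods: 65255
Difference B − A = 65255 − 69371 = -4116

-4116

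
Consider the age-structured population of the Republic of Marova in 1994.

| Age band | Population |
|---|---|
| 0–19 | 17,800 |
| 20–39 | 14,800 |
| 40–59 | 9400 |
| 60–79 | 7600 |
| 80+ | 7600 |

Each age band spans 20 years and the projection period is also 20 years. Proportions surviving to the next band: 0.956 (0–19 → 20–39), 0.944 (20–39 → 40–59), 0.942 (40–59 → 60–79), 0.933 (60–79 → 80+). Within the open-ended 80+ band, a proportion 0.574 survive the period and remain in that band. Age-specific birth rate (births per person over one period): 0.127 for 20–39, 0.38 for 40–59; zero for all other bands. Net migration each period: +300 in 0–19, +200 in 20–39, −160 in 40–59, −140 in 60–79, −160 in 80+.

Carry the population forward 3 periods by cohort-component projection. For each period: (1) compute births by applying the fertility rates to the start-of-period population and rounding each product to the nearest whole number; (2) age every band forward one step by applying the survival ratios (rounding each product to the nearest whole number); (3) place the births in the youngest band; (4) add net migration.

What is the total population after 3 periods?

55118

— Period 1 —
Births: 14800 × 0.127 = 1880  |  9400 × 0.38 = 3572 — total 5452
20–39: 17800 × 0.956 = 17017
40–59: 14800 × 0.944 = 13971
60–79: 9400 × 0.942 = 8855
80+: 7600 × 0.933 + 7600 × 0.574 = 7091 + 4362 = 11453
Net migration: 0–19 + 300 → 5752; 20–39 + 200 → 17217; 40–59 − 160 → 13811; 60–79 − 140 → 8715; 80+ − 160 → 11293
End of period: [5752, 17217, 13811, 8715, 11293]
— Period 2 —
Births: 17217 × 0.127 = 2187  |  13811 × 0.38 = 5248 — total 7435
20–39: 5752 × 0.956 = 5499
40–59: 17217 × 0.944 = 16253
60–79: 13811 × 0.942 = 13010
80+: 8715 × 0.933 + 11293 × 0.574 = 8131 + 6482 = 14613
Net migration: 0–19 + 300 → 7735; 20–39 + 200 → 5699; 40–59 − 160 → 16093; 60–79 − 140 → 12870; 80+ − 160 → 14453
End of period: [7735, 5699, 16093, 12870, 14453]
— Period 3 —
Births: 5699 × 0.127 = 724  |  16093 × 0.38 = 6115 — total 6839
20–39: 7735 × 0.956 = 7395
40–59: 5699 × 0.944 = 5380
60–79: 16093 × 0.942 = 15160
80+: 12870 × 0.933 + 14453 × 0.574 = 12008 + 8296 = 20304
Net migration: 0–19 + 300 → 7139; 20–39 + 200 → 7595; 40–59 − 160 → 5220; 60–79 − 140 → 15020; 80+ − 160 → 20144
End of period: [7139, 7595, 5220, 15020, 20144]
Total after period 3: 7139 + 7595 + 5220 + 15020 + 20144 = 55118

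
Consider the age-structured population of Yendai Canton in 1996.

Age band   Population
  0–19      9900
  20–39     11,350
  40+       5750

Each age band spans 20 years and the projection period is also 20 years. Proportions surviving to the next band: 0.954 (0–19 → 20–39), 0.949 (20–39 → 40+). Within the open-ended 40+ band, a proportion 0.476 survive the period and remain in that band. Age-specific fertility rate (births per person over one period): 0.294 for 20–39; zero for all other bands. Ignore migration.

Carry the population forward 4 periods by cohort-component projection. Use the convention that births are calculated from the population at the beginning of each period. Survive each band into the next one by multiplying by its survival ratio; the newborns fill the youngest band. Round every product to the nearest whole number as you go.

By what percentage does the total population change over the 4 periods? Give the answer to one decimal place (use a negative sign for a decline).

(Bands numbered youngest = 1 to oldest = 3.)
After projecting period 1:
Births: 11350 × 0.294 = 3337
Band 2: 9900 × 0.954 = 9445
Band 3: 11350 × 0.949 + 5750 × 0.476 = 10771 + 2737 = 13508
→ [3337, 9445, 13508]
After projecting period 2:
Births: 9445 × 0.294 = 2777
Band 2: 3337 × 0.954 = 3183
Band 3: 9445 × 0.949 + 13508 × 0.476 = 8963 + 6430 = 15393
→ [2777, 3183, 15393]
After projecting period 3:
Births: 3183 × 0.294 = 936
Band 2: 2777 × 0.954 = 2649
Band 3: 3183 × 0.949 + 15393 × 0.476 = 3021 + 7327 = 10348
→ [936, 2649, 10348]
After projecting period 4:
Births: 2649 × 0.294 = 779
Band 2: 936 × 0.954 = 893
Band 3: 2649 × 0.949 + 10348 × 0.476 = 2514 + 4926 = 7440
→ [779, 893, 7440]
Total: 27000 → 9112; change = -17888; percentage change = -66.3%

-66.3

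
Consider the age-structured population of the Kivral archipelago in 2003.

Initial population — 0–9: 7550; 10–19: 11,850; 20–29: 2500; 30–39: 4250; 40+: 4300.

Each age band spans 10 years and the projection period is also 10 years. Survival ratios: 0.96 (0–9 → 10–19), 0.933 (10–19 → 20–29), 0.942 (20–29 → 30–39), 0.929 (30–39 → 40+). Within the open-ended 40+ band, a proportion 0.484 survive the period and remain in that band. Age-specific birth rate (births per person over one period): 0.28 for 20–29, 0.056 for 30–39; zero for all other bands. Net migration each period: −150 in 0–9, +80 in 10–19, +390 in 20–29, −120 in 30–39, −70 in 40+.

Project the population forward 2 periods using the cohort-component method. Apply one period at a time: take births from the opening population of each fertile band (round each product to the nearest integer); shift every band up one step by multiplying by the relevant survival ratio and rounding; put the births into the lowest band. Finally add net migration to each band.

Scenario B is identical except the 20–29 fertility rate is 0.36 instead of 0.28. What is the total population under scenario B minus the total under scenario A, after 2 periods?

1108

Period 1:
Births: 2500 × 0.28 = 700 ; 4250 × 0.056 = 238 → 938
10–19: 7550 × 0.96 = 7248
20–29: 11850 × 0.933 = 11056
30–39: 2500 × 0.942 = 2355
40+: 4250 × 0.929 + 4300 × 0.484 = 3948 + 2081 = 6029
Net migration: 0–9 − 150 → 788; 10–19 + 80 → 7328; 20–29 + 390 → 11446; 30–39 − 120 → 2235; 40+ − 70 → 5959
Giving 788 / 7328 / 11446 / 2235 / 5959.
Period 2:
Births: 11446 × 0.28 = 3205 ; 2235 × 0.056 = 125 → 3330
10–19: 788 × 0.96 = 756
20–29: 7328 × 0.933 = 6837
30–39: 11446 × 0.942 = 10782
40+: 2235 × 0.929 + 5959 × 0.484 = 2076 + 2884 = 4960
Net migration: 0–9 − 150 → 3180; 10–19 + 80 → 836; 20–29 + 390 → 7227; 30–39 − 120 → 10662; 40+ − 70 → 4890
Giving 3180 / 836 / 7227 / 10662 / 4890.
Scenario A total after 2 periods: 26795
Scenario B projection —
Period 1:
Births: 2500 × 0.36 = 900 ; 4250 × 0.056 = 238 → 1138
10–19: 7550 × 0.96 = 7248
20–29: 11850 × 0.933 = 11056
30–39: 2500 × 0.942 = 2355
40+: 4250 × 0.929 + 4300 × 0.484 = 3948 + 2081 = 6029
Net migration: 0–9 − 150 → 988; 10–19 + 80 → 7328; 20–29 + 390 → 11446; 30–39 − 120 → 2235; 40+ − 70 → 5959
Giving 988 / 7328 / 11446 / 2235 / 5959.
Period 2:
Births: 11446 × 0.36 = 4121 ; 2235 × 0.056 = 125 → 4246
10–19: 988 × 0.96 = 948
20–29: 7328 × 0.933 = 6837
30–39: 11446 × 0.942 = 10782
40+: 2235 × 0.929 + 5959 × 0.484 = 2076 + 2884 = 4960
Net migration: 0–9 − 150 → 4096; 10–19 + 80 → 1028; 20–29 + 390 → 7227; 30–39 − 120 → 10662; 40+ − 70 → 4890
Giving 4096 / 1028 / 7227 / 10662 / 4890.
Scenario B total after 2 periods: 27903
Difference B − A = 27903 − 26795 = 1108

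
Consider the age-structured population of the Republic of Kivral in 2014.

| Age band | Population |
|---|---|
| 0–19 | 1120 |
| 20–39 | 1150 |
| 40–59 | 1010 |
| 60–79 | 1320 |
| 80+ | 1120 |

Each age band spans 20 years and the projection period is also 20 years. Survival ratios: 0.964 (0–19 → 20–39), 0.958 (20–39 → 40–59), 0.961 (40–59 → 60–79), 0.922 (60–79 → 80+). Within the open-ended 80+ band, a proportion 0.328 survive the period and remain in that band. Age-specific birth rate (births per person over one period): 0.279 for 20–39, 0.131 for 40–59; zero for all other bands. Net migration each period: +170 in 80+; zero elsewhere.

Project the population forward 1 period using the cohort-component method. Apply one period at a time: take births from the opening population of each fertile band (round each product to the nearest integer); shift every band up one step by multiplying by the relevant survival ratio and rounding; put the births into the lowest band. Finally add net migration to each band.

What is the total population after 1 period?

5360

(Bands numbered youngest = 1 to oldest = 5.)
After projecting period 1:
Births: 1150 × 0.279 = 321, 1010 × 0.131 = 132 → total 453
Band 2: 1120 × 0.964 = 1080
Band 3: 1150 × 0.958 = 1102
Band 4: 1010 × 0.961 = 971
Band 5: 1320 × 0.922 + 1120 × 0.328 = 1217 + 367 = 1584
Net migration: Band 5 + 170 → 1754
Population now: 0–19=453, 20–39=1080, 40–59=1102, 60–79=971, 80+=1754
Total after period 1: 453 + 1080 + 1102 + 971 + 1754 = 5360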